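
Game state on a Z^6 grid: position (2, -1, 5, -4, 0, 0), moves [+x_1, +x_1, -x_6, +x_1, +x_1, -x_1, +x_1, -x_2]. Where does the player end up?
(6, -2, 5, -4, 0, -1)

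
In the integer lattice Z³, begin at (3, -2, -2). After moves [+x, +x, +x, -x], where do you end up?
(5, -2, -2)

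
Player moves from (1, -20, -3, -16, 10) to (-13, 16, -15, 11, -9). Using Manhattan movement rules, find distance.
108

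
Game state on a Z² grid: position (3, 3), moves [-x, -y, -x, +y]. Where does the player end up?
(1, 3)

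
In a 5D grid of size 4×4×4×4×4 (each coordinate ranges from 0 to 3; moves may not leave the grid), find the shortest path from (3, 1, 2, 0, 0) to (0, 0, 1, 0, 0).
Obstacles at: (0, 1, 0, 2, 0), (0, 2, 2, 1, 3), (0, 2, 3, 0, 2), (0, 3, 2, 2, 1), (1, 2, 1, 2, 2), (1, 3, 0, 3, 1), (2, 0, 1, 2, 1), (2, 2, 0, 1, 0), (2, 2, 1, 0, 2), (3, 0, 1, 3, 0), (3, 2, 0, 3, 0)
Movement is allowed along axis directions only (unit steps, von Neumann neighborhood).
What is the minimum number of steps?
5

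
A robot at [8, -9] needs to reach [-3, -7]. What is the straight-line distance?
11.1803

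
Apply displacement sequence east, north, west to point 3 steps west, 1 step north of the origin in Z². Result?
(-3, 2)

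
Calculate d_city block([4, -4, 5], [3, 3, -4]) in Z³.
17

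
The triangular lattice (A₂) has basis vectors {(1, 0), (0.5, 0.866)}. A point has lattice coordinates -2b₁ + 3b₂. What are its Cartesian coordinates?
(-0.5, 2.598)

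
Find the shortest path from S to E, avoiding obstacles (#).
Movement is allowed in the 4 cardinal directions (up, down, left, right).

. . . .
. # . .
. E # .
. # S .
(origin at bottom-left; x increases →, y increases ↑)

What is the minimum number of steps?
10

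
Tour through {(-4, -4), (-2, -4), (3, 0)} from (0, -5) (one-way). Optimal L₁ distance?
16
(one optimal route: (0, -5) → (-4, -4) → (-2, -4) → (3, 0))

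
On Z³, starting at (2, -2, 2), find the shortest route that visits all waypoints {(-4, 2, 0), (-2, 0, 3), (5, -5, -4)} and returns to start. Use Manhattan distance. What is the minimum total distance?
46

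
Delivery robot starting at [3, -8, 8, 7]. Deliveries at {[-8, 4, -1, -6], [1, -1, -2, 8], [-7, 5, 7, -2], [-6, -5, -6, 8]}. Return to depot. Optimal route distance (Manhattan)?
112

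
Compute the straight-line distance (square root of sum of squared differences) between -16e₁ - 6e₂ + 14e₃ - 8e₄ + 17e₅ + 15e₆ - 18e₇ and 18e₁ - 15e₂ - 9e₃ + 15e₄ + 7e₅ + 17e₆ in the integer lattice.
52.1824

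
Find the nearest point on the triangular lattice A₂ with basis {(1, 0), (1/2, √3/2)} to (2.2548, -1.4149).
(2, -1.732)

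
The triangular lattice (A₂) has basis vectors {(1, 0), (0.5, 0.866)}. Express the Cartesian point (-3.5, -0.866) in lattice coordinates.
-3b₁ - b₂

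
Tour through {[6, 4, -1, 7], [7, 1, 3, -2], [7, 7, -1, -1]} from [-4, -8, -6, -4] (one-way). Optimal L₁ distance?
54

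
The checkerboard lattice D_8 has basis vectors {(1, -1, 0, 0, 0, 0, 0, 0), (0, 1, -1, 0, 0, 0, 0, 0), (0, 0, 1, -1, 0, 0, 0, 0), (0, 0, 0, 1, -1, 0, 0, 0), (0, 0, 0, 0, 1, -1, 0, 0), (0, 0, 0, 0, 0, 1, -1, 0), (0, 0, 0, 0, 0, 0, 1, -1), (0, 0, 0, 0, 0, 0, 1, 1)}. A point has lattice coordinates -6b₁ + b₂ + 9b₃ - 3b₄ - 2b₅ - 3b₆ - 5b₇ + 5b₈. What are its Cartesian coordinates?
(-6, 7, 8, -12, 1, -1, 3, 10)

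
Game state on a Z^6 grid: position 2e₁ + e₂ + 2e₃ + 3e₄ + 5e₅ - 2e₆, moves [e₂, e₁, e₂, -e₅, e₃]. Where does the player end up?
(3, 3, 3, 3, 4, -2)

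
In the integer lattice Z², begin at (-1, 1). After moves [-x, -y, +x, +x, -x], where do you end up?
(-1, 0)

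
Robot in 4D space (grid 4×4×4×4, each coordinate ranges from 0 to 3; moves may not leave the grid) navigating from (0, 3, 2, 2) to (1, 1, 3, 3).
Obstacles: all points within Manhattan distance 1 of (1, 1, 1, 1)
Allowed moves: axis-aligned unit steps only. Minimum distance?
5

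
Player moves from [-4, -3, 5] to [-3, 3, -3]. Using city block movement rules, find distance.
15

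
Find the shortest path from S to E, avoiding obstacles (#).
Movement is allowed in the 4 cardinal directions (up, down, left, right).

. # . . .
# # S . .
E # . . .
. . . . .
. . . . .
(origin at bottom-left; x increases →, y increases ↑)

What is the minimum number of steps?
5
(one shortest path: (2, 3) → (2, 2) → (2, 1) → (1, 1) → (0, 1) → (0, 2))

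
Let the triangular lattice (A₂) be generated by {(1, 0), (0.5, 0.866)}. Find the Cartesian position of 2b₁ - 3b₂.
(0.5, -2.598)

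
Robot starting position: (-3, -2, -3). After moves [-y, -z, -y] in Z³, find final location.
(-3, -4, -4)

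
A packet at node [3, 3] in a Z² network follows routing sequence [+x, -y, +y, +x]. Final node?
(5, 3)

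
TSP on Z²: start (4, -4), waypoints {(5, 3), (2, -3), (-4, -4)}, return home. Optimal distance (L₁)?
32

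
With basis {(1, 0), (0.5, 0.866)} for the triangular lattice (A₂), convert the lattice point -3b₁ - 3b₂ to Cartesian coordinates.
(-4.5, -2.598)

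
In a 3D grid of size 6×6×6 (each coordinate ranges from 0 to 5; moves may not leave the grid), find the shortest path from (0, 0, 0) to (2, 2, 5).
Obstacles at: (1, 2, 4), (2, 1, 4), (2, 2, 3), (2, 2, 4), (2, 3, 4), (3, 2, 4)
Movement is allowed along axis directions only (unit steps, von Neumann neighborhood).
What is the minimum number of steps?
9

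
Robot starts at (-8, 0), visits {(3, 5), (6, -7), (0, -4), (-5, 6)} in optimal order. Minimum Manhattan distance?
39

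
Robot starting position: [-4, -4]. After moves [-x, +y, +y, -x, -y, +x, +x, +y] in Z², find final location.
(-4, -2)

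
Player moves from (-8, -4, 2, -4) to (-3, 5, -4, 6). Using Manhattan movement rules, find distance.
30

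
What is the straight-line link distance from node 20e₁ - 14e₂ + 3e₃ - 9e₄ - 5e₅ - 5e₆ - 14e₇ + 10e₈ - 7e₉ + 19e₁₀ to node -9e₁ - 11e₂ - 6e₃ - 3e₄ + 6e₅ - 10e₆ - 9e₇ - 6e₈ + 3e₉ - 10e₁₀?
48.3218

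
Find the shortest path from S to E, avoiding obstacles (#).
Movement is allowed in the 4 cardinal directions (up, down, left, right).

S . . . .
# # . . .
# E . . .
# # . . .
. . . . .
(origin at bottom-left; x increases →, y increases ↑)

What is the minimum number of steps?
5
(one shortest path: (0, 4) → (1, 4) → (2, 4) → (2, 3) → (2, 2) → (1, 2))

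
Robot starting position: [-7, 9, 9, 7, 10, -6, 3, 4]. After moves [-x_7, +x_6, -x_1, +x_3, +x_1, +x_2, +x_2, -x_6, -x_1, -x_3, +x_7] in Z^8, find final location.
(-8, 11, 9, 7, 10, -6, 3, 4)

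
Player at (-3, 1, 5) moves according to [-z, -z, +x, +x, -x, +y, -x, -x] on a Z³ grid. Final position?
(-4, 2, 3)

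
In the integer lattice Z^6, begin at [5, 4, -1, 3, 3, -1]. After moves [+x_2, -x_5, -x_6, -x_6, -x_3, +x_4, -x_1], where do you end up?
(4, 5, -2, 4, 2, -3)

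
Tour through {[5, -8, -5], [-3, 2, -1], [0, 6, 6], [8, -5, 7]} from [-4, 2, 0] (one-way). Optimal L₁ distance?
54
(one optimal route: (-4, 2, 0) → (-3, 2, -1) → (0, 6, 6) → (8, -5, 7) → (5, -8, -5))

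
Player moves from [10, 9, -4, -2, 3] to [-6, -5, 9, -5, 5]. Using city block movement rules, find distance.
48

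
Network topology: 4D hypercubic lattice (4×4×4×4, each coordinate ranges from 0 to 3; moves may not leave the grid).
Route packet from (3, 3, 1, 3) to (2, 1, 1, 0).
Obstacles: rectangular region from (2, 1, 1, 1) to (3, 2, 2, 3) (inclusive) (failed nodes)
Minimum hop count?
6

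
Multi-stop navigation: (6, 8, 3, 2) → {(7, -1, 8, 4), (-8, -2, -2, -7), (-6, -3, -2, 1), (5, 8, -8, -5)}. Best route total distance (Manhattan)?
87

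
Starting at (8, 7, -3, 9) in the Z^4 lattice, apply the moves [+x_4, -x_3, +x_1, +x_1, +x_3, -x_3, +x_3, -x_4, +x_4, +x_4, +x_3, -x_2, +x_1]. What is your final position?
(11, 6, -2, 11)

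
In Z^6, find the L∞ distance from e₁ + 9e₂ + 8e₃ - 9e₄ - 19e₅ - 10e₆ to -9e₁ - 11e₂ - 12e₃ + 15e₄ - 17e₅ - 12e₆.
24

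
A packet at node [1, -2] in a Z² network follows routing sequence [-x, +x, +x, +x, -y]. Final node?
(3, -3)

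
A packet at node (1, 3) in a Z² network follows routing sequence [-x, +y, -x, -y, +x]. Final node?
(0, 3)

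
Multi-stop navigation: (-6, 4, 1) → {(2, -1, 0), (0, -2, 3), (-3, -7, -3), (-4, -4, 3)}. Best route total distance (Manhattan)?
36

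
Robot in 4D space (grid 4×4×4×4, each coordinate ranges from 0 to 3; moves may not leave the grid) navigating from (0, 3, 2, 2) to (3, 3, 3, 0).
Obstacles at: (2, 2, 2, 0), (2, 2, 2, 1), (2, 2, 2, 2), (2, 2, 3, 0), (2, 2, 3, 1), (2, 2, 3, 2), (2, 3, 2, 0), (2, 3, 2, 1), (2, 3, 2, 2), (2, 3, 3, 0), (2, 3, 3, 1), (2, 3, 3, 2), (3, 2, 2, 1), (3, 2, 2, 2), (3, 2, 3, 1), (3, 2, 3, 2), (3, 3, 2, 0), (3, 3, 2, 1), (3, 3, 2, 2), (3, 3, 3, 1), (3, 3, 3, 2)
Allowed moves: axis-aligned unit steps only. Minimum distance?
10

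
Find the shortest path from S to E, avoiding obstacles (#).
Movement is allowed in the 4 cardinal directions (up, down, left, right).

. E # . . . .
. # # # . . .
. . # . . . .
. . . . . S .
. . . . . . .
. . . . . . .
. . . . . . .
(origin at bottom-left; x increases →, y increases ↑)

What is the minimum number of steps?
9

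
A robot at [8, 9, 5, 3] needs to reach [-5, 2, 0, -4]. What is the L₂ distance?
17.088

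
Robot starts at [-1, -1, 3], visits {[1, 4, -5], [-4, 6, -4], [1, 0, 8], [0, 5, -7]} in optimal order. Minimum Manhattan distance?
37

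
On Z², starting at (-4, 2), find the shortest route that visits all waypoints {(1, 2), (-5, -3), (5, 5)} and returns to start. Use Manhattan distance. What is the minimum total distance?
36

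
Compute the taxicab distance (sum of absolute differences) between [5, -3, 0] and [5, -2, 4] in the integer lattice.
5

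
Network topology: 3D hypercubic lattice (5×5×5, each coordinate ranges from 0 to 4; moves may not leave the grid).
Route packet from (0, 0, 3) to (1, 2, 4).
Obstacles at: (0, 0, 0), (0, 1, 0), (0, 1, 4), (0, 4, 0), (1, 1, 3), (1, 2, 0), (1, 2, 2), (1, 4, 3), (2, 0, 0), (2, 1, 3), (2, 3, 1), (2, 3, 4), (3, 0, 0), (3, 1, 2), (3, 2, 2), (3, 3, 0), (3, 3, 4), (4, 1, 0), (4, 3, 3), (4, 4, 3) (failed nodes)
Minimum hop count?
4
(one shortest path: (0, 0, 3) → (1, 0, 3) → (1, 0, 4) → (1, 1, 4) → (1, 2, 4))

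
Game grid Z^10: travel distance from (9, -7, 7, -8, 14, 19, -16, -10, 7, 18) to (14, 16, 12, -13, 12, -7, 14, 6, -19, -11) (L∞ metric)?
30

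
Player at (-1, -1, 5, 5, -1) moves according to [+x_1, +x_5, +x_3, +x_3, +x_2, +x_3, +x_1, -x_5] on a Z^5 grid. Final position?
(1, 0, 8, 5, -1)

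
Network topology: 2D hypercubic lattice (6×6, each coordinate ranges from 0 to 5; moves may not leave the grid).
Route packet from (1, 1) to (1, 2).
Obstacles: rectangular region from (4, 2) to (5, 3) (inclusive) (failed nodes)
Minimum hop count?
1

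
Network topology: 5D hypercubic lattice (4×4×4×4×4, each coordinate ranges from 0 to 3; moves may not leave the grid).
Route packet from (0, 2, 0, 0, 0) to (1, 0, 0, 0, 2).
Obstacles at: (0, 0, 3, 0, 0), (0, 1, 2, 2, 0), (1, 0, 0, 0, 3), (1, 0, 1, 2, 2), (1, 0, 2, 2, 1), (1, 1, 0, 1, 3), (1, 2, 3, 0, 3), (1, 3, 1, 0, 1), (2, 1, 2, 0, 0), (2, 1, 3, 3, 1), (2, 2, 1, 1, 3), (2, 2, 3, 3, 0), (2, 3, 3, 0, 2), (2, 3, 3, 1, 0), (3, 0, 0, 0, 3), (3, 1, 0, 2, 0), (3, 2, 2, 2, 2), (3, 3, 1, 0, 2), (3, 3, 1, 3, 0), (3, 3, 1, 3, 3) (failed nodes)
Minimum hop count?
5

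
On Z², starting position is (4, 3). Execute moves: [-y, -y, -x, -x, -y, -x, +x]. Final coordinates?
(2, 0)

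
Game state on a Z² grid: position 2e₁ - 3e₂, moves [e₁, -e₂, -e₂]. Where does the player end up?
(3, -5)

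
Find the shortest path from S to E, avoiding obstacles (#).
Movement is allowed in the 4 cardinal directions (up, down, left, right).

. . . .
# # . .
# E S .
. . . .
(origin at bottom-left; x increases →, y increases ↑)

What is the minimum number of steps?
1
(one shortest path: (2, 1) → (1, 1))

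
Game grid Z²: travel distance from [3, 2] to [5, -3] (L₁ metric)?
7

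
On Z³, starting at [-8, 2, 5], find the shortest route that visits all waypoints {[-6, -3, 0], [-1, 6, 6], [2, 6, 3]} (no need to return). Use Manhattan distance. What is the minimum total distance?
38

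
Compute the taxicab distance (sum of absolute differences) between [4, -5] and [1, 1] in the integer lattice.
9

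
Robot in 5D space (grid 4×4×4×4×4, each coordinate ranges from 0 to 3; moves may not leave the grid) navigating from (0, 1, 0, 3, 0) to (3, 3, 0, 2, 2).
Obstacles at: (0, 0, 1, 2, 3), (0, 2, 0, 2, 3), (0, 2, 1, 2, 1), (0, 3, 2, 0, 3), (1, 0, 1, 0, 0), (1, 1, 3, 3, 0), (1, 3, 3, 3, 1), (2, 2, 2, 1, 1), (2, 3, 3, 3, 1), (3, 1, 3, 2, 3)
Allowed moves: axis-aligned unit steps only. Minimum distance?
8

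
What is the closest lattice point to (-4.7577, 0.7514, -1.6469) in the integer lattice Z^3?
(-5, 1, -2)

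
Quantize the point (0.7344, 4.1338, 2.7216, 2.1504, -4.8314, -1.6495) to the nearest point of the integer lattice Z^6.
(1, 4, 3, 2, -5, -2)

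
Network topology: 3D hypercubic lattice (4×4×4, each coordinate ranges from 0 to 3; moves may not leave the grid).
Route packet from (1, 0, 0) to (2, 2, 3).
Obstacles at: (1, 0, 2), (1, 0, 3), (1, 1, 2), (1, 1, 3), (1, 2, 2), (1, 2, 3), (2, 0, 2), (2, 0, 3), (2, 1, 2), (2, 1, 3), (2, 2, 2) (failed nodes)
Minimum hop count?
8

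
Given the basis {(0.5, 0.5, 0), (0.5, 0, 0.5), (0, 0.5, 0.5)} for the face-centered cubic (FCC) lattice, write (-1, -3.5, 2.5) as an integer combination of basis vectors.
-7b₁ + 5b₂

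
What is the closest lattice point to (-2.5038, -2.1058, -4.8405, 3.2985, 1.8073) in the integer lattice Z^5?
(-3, -2, -5, 3, 2)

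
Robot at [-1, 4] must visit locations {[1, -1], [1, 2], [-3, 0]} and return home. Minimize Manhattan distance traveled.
18
(one optimal route: (-1, 4) → (1, 2) → (1, -1) → (-3, 0) → (-1, 4))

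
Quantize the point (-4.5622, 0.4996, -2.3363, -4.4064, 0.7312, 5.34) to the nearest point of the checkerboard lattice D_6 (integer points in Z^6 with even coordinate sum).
(-5, 1, -2, -4, 1, 5)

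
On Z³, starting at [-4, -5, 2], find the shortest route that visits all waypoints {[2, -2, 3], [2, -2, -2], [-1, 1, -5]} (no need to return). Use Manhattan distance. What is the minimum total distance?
24
(one optimal route: (-4, -5, 2) → (2, -2, 3) → (2, -2, -2) → (-1, 1, -5))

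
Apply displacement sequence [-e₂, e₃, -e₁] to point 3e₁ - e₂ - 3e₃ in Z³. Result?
(2, -2, -2)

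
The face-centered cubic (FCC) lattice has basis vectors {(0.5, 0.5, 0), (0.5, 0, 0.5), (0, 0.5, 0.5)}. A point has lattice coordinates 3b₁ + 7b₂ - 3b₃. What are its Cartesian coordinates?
(5, 0, 2)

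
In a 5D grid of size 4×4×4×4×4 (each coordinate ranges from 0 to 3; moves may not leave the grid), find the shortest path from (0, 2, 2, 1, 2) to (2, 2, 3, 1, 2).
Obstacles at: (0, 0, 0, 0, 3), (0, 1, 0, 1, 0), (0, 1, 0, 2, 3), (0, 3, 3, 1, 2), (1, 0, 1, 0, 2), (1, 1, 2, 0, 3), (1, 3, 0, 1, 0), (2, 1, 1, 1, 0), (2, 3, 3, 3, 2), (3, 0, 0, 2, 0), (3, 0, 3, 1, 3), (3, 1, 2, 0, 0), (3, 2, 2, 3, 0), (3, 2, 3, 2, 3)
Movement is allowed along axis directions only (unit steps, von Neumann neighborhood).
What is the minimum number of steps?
3
(one shortest path: (0, 2, 2, 1, 2) → (1, 2, 2, 1, 2) → (2, 2, 2, 1, 2) → (2, 2, 3, 1, 2))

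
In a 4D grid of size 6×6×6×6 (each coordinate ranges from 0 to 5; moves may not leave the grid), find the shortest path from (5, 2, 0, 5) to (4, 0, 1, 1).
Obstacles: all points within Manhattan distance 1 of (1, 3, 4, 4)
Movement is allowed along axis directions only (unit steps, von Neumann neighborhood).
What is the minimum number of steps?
8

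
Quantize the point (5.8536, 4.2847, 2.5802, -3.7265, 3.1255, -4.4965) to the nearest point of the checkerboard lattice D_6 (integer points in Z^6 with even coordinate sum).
(6, 4, 3, -4, 3, -4)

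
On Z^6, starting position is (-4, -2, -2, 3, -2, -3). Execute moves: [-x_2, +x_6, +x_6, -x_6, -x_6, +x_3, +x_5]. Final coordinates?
(-4, -3, -1, 3, -1, -3)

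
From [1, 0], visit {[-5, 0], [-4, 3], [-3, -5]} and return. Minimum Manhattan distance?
28
(one optimal route: (1, 0) → (-5, 0) → (-4, 3) → (-3, -5) → (1, 0))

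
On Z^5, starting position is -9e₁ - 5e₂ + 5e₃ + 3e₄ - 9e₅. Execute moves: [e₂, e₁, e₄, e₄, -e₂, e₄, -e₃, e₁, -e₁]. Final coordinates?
(-8, -5, 4, 6, -9)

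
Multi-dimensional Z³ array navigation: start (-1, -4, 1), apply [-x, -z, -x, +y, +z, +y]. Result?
(-3, -2, 1)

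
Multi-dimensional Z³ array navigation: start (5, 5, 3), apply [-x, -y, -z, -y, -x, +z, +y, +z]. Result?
(3, 4, 4)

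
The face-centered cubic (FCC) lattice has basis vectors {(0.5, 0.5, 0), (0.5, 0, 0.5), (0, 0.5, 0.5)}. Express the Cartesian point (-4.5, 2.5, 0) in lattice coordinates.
-2b₁ - 7b₂ + 7b₃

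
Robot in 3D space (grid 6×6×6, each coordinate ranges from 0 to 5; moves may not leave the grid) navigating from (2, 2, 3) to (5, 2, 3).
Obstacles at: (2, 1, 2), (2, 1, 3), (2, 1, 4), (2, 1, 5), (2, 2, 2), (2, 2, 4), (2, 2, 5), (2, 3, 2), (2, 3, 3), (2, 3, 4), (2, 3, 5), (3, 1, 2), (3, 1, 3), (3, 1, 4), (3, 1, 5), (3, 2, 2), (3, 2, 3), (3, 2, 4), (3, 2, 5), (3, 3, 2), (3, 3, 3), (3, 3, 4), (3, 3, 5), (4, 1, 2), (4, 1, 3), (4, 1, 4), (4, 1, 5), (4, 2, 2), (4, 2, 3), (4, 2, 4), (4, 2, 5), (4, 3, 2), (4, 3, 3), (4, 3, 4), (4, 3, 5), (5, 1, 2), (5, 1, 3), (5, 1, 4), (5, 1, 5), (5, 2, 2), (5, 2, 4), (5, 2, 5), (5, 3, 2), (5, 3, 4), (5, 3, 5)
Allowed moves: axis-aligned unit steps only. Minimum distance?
9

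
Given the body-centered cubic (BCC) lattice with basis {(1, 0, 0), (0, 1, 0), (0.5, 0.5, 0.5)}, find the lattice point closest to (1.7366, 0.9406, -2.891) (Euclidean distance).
(2, 1, -3)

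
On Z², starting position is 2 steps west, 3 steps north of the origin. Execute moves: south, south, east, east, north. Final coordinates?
(0, 2)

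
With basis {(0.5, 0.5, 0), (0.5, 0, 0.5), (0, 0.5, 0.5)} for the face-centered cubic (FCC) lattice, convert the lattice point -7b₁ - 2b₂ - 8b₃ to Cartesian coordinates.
(-4.5, -7.5, -5)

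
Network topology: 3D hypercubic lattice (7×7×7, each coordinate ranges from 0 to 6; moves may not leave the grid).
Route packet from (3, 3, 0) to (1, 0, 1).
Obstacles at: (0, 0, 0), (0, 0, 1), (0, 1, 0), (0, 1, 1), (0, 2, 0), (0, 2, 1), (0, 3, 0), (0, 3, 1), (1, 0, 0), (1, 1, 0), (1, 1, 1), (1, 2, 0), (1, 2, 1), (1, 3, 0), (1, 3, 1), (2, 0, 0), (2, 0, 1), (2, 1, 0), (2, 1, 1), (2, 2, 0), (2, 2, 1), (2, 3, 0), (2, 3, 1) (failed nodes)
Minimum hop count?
8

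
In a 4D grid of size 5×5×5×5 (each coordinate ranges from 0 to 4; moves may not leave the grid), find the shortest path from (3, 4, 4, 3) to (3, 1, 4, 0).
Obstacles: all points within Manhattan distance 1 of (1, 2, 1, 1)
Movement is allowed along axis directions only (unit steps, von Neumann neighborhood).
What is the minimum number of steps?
6
(one shortest path: (3, 4, 4, 3) → (3, 3, 4, 3) → (3, 2, 4, 3) → (3, 1, 4, 3) → (3, 1, 4, 2) → (3, 1, 4, 1) → (3, 1, 4, 0))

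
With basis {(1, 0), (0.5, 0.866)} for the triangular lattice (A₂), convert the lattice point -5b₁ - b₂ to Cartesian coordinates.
(-5.5, -0.866)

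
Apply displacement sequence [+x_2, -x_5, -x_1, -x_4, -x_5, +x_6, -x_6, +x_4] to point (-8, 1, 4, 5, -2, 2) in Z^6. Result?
(-9, 2, 4, 5, -4, 2)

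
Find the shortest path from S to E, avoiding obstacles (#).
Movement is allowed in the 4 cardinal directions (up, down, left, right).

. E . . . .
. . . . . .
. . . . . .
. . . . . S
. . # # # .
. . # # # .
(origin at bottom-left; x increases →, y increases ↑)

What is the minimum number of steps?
7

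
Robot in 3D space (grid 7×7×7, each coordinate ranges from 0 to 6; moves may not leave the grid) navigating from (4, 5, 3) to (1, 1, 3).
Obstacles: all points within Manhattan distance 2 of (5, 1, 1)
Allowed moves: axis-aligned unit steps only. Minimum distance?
7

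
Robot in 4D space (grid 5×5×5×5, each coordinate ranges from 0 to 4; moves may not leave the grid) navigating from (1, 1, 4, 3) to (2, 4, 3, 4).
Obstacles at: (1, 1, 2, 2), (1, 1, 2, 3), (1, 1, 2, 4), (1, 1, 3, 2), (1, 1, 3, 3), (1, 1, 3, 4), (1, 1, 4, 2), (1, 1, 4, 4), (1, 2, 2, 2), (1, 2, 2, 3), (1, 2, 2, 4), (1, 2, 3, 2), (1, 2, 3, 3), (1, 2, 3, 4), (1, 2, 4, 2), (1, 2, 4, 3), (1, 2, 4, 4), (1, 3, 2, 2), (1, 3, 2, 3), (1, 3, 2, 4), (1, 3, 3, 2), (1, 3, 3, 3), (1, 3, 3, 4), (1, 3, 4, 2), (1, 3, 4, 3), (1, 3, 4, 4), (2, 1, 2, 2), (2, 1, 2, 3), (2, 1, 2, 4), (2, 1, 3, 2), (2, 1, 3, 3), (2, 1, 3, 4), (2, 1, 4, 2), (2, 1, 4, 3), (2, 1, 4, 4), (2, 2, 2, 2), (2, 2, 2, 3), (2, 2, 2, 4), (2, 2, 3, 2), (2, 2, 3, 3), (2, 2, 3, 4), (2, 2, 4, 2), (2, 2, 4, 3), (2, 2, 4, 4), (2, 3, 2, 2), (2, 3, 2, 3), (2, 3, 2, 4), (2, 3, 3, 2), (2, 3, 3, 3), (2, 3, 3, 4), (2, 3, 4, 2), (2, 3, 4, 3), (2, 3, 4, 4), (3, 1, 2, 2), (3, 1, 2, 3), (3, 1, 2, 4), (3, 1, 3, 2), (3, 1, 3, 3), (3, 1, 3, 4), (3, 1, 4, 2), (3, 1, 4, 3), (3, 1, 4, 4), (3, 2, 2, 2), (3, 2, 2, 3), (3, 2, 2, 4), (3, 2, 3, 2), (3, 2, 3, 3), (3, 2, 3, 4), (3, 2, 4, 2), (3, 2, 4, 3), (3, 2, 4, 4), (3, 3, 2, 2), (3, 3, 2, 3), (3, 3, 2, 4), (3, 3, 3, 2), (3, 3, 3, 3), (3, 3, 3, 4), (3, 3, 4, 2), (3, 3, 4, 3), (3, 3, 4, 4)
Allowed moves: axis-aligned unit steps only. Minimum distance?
8
(one shortest path: (1, 1, 4, 3) → (0, 1, 4, 3) → (0, 2, 4, 3) → (0, 3, 4, 3) → (0, 4, 4, 3) → (1, 4, 4, 3) → (2, 4, 4, 3) → (2, 4, 3, 3) → (2, 4, 3, 4))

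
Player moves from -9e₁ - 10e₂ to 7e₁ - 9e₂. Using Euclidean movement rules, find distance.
16.0312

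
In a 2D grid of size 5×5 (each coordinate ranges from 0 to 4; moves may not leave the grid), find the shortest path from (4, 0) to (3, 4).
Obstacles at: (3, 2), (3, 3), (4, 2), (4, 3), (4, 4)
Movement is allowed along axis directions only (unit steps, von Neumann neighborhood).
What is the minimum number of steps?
7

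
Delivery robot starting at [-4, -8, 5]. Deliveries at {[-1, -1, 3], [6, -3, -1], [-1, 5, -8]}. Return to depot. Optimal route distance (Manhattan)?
72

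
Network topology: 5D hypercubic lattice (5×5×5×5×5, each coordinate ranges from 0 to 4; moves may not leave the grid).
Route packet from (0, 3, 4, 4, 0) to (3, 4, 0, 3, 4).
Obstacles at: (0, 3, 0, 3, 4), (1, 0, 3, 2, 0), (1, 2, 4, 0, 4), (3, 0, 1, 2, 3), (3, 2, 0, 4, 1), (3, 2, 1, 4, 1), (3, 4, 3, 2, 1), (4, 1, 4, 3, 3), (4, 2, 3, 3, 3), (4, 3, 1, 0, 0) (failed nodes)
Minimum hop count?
13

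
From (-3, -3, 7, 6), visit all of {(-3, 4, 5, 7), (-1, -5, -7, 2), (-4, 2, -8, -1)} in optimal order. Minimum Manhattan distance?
48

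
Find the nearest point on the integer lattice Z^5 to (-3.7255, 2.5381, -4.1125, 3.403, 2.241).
(-4, 3, -4, 3, 2)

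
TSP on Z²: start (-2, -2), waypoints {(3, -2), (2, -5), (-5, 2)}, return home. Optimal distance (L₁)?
30
(one optimal route: (-2, -2) → (3, -2) → (2, -5) → (-5, 2) → (-2, -2))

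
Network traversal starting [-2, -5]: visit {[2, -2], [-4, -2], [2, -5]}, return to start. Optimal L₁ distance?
18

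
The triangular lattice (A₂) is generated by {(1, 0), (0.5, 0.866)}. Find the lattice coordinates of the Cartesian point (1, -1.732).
2b₁ - 2b₂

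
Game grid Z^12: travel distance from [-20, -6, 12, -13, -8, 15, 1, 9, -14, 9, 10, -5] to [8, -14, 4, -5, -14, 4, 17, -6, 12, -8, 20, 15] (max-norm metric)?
28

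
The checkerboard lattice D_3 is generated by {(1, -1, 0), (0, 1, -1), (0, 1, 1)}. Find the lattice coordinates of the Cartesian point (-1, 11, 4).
-b₁ + 3b₂ + 7b₃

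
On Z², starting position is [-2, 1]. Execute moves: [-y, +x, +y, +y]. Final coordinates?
(-1, 2)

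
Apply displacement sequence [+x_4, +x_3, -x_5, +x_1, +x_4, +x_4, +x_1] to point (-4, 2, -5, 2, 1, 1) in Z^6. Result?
(-2, 2, -4, 5, 0, 1)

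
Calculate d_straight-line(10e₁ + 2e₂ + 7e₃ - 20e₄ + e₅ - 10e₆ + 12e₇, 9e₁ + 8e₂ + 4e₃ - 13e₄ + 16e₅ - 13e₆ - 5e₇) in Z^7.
24.8596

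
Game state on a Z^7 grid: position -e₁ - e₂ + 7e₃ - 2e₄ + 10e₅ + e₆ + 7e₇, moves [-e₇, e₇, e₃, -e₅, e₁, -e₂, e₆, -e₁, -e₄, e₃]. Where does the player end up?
(-1, -2, 9, -3, 9, 2, 7)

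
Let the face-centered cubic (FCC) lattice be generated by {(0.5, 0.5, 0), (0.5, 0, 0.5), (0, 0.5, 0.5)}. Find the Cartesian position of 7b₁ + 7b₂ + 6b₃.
(7, 6.5, 6.5)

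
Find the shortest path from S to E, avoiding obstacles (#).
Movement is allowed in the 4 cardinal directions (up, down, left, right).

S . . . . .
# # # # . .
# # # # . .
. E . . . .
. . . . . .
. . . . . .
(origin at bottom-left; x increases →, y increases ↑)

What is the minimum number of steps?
10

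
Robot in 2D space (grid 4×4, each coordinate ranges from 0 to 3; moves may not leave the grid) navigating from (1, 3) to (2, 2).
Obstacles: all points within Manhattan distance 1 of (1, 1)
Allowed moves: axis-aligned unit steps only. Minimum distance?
2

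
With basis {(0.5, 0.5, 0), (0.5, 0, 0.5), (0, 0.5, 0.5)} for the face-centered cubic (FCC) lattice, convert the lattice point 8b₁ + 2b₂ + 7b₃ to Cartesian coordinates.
(5, 7.5, 4.5)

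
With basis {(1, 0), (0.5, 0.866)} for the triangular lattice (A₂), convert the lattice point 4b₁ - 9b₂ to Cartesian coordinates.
(-0.5, -7.794)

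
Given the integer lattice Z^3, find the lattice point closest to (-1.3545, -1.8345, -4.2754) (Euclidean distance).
(-1, -2, -4)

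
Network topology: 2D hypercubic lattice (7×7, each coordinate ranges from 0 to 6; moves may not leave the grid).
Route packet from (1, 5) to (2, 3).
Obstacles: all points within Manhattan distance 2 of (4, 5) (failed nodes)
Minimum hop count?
3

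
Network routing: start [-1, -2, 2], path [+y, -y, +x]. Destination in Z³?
(0, -2, 2)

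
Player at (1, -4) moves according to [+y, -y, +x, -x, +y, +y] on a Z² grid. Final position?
(1, -2)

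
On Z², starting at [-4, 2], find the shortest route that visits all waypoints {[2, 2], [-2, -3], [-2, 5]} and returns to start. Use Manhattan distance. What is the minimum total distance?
28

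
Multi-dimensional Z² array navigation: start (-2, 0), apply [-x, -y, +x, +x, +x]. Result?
(0, -1)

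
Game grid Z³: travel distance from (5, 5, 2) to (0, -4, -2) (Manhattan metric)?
18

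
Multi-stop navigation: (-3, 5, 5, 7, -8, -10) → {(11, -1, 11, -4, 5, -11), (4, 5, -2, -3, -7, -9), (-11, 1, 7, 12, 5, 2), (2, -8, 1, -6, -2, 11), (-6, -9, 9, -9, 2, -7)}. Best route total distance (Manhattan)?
210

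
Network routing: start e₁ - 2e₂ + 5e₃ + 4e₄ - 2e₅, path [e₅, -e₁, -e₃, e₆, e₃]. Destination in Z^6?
(0, -2, 5, 4, -1, 1)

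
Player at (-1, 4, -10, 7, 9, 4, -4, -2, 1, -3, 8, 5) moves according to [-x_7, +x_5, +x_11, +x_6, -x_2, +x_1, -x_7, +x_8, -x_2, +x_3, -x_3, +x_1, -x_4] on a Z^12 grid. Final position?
(1, 2, -10, 6, 10, 5, -6, -1, 1, -3, 9, 5)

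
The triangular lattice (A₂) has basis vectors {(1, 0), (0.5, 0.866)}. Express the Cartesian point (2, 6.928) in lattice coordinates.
-2b₁ + 8b₂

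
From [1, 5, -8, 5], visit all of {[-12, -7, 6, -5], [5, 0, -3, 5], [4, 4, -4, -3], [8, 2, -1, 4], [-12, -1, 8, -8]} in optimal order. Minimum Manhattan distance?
87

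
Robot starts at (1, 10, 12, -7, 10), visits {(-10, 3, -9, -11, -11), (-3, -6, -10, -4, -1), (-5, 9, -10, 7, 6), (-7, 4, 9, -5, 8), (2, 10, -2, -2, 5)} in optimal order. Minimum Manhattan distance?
148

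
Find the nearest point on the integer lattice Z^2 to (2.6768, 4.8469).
(3, 5)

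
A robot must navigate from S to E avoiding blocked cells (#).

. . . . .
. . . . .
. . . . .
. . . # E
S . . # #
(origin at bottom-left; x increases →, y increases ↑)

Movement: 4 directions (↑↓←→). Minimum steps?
7
(one shortest path: (0, 0) → (1, 0) → (2, 0) → (2, 1) → (2, 2) → (3, 2) → (4, 2) → (4, 1))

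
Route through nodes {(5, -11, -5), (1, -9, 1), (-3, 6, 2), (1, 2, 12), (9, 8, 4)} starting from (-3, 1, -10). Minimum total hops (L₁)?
89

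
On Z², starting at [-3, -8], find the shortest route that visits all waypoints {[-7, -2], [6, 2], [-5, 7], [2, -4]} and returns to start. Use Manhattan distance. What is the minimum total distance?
56
(one optimal route: (-3, -8) → (-7, -2) → (-5, 7) → (6, 2) → (2, -4) → (-3, -8))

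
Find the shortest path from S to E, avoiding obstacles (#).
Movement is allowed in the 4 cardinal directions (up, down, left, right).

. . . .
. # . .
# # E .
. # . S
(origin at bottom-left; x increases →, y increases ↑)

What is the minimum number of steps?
2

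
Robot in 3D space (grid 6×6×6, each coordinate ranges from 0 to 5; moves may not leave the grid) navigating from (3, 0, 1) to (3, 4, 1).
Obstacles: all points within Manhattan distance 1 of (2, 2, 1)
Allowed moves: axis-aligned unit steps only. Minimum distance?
6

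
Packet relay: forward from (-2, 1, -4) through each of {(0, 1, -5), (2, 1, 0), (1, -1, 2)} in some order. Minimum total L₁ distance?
15
(one optimal route: (-2, 1, -4) → (0, 1, -5) → (2, 1, 0) → (1, -1, 2))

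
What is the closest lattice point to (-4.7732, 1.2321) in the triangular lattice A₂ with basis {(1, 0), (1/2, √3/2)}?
(-4.5, 0.866)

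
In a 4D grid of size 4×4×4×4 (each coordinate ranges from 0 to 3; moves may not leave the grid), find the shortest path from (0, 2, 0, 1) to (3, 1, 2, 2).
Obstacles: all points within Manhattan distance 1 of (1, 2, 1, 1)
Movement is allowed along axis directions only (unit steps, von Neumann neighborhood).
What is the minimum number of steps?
7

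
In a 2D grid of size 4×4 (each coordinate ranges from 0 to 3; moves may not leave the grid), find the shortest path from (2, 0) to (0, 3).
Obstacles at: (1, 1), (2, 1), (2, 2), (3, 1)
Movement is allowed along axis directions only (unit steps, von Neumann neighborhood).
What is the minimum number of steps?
5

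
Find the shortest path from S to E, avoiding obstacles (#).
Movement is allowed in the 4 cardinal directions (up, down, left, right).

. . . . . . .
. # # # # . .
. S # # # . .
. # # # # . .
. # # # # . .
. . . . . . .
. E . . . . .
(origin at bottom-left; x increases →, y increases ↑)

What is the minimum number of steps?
6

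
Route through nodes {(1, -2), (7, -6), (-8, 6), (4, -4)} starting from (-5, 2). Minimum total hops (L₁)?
34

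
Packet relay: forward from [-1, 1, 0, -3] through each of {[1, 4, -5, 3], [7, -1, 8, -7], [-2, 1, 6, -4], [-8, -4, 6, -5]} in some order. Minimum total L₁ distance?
74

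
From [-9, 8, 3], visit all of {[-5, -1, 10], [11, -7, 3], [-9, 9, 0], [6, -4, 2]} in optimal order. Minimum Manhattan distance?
59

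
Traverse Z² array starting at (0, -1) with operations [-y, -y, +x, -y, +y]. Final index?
(1, -3)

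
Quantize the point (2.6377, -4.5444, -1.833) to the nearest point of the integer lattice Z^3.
(3, -5, -2)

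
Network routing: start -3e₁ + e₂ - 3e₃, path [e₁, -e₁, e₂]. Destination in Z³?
(-3, 2, -3)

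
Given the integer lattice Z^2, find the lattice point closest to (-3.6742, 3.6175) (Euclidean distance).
(-4, 4)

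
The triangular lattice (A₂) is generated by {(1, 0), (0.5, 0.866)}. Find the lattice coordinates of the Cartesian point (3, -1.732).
4b₁ - 2b₂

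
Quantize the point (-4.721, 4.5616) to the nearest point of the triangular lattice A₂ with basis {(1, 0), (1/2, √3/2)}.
(-4.5, 4.33)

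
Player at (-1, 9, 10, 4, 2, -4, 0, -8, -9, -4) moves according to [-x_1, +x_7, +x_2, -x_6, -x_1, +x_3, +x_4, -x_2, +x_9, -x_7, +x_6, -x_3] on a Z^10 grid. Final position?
(-3, 9, 10, 5, 2, -4, 0, -8, -8, -4)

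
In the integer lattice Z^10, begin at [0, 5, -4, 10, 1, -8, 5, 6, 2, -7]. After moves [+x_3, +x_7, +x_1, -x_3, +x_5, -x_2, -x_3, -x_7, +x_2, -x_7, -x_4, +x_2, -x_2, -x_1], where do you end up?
(0, 5, -5, 9, 2, -8, 4, 6, 2, -7)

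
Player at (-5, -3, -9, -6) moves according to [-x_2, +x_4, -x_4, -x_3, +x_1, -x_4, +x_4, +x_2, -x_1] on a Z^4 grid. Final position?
(-5, -3, -10, -6)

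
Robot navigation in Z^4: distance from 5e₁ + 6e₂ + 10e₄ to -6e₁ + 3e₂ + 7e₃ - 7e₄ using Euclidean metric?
21.6333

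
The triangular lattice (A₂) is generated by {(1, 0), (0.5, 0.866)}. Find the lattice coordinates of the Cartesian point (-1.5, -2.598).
-3b₂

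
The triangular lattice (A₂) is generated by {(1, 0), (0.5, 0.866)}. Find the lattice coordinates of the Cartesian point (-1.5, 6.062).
-5b₁ + 7b₂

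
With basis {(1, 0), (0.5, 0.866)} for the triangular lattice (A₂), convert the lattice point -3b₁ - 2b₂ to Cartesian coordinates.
(-4, -1.732)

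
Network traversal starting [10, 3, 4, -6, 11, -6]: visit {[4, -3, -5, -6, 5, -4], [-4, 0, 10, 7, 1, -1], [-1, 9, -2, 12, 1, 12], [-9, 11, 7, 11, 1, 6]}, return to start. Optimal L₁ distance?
194
(one optimal route: (10, 3, 4, -6, 11, -6) → (4, -3, -5, -6, 5, -4) → (-1, 9, -2, 12, 1, 12) → (-9, 11, 7, 11, 1, 6) → (-4, 0, 10, 7, 1, -1) → (10, 3, 4, -6, 11, -6))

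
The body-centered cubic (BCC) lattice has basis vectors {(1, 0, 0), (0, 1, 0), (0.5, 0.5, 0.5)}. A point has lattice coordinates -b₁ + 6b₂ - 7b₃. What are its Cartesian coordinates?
(-4.5, 2.5, -3.5)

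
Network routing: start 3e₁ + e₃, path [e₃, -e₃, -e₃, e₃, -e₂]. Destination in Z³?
(3, -1, 1)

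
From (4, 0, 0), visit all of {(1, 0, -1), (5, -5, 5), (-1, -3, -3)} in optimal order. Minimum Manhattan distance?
27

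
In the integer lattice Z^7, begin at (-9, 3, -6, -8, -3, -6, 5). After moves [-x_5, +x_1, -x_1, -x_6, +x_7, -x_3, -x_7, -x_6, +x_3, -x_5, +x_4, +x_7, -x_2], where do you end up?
(-9, 2, -6, -7, -5, -8, 6)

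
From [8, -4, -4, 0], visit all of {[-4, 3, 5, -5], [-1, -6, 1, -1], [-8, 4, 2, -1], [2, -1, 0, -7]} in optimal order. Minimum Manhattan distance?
61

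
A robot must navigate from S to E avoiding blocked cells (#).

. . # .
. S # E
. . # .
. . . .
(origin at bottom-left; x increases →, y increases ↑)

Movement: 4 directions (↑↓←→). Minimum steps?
6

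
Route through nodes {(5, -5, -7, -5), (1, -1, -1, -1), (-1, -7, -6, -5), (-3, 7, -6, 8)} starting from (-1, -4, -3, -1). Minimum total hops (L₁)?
63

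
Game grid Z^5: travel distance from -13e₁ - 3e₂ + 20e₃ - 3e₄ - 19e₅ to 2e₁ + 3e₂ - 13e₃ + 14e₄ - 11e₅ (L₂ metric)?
41.2674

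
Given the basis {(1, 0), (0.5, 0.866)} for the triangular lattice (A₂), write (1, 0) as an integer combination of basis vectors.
b₁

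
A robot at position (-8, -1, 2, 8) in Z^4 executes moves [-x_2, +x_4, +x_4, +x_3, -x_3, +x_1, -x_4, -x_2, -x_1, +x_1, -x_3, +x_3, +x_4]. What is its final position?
(-7, -3, 2, 10)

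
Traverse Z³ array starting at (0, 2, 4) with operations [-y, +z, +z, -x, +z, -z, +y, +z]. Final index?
(-1, 2, 7)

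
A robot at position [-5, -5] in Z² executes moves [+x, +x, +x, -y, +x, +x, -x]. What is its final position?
(-1, -6)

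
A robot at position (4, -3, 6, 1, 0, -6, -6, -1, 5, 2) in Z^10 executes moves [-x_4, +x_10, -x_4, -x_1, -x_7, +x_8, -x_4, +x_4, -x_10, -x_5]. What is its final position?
(3, -3, 6, -1, -1, -6, -7, 0, 5, 2)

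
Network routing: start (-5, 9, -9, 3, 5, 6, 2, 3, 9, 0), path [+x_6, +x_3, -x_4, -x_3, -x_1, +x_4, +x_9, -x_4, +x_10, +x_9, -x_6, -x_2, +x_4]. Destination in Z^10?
(-6, 8, -9, 3, 5, 6, 2, 3, 11, 1)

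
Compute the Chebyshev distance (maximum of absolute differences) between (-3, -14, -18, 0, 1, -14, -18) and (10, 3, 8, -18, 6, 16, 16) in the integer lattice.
34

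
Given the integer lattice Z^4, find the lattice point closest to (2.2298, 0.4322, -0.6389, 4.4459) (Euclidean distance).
(2, 0, -1, 4)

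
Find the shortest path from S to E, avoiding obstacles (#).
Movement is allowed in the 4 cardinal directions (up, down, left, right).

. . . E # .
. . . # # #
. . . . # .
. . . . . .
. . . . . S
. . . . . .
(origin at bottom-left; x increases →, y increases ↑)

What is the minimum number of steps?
8
(one shortest path: (5, 1) → (4, 1) → (3, 1) → (2, 1) → (2, 2) → (2, 3) → (2, 4) → (2, 5) → (3, 5))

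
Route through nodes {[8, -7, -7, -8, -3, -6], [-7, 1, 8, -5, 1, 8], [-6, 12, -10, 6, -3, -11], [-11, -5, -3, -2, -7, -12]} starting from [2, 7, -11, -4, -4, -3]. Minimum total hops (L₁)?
175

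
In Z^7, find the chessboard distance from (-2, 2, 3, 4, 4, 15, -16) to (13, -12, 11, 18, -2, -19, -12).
34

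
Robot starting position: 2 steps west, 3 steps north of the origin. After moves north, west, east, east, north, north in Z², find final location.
(-1, 6)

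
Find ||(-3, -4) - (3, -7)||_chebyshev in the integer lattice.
6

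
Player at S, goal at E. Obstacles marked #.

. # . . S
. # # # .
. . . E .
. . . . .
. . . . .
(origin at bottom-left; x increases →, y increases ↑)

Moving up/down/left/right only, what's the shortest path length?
3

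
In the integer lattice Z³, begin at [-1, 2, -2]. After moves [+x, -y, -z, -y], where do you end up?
(0, 0, -3)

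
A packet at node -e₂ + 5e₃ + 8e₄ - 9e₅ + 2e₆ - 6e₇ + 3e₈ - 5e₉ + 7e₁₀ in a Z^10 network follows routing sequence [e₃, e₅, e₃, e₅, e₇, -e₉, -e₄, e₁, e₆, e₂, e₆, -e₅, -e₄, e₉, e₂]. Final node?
(1, 1, 7, 6, -8, 4, -5, 3, -5, 7)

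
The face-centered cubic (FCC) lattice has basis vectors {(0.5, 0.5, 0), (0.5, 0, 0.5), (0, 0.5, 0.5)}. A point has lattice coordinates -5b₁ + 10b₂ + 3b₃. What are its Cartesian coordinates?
(2.5, -1, 6.5)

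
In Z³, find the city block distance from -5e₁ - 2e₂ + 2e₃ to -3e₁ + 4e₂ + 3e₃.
9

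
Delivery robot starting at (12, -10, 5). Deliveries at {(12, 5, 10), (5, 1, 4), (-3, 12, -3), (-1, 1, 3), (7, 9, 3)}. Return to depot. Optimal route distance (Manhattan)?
100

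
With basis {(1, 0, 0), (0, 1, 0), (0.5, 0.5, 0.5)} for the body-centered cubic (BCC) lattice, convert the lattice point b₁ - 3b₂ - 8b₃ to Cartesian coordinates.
(-3, -7, -4)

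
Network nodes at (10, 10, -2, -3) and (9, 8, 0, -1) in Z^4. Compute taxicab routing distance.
7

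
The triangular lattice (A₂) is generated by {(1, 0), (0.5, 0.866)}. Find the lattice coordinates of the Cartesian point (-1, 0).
-b₁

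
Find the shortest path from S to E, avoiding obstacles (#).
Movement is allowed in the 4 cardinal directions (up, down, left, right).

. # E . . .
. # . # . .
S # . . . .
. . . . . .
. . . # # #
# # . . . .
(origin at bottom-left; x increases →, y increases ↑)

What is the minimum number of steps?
6
(one shortest path: (0, 3) → (0, 2) → (1, 2) → (2, 2) → (2, 3) → (2, 4) → (2, 5))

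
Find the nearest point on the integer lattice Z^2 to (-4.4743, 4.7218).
(-4, 5)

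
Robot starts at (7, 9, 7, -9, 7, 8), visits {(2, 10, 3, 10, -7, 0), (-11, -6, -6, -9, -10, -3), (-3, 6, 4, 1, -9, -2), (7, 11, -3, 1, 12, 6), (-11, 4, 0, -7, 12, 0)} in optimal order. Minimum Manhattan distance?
179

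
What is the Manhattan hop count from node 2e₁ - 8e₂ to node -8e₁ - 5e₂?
13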